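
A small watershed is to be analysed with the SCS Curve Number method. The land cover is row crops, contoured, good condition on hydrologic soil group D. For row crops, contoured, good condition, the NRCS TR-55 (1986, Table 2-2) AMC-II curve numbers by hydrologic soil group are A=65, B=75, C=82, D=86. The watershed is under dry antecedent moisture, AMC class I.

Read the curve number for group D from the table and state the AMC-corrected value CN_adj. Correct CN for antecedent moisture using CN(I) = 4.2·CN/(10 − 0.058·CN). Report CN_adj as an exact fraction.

NRCS table: row crops, contoured, good condition, soil group D → CN(II) = 86
CN(I) from CN(II)=86: (4.2·86)/(10 − 0.058·86) = 12900/179 ≈ 72.067

CN_adj = 12900/179 ≈ 72.067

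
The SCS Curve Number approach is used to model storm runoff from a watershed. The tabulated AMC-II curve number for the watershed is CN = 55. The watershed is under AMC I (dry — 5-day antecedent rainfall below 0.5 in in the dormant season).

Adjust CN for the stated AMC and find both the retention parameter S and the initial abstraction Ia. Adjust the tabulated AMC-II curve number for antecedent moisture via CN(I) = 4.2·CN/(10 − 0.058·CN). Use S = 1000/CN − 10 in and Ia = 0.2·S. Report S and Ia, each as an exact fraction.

Adjust CN=55 to AMC I: 4.2·55/(10 − 0.058·55) → 231 ÷ (681/100) = 7700/227 ≈ 33.921
S = 1000/(7700/227) − 10 = 1500/77 in ≈ 19.481 in
Ia = 0.2·(1500/77) = 300/77 in ≈ 3.896 in

S = 1500/77 in ≈ 19.481 in; Ia = 300/77 in ≈ 3.896 in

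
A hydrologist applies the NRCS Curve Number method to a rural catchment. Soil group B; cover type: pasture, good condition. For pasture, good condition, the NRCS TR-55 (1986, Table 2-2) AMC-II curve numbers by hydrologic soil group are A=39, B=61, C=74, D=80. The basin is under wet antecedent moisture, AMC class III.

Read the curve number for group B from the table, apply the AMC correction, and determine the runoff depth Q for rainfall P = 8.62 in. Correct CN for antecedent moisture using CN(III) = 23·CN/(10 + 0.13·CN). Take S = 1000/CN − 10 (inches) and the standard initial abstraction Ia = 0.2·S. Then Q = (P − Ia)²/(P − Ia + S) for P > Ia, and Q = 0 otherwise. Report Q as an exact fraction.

NRCS table: pasture, good condition, soil group B → CN(II) = 61
Adjust CN=61 to AMC III: 23·61/(10 + 0.13·61) → 1403 ÷ (1793/100) = 140300/1793 ≈ 78.249
Max retention: S = 1000/(140300/1793) − 10 = 3900/1403 in (≈ 2.780 in)
Ia = 0.2·(3900/1403) = 780/1403 in ≈ 0.556 in
Excess rainfall: 8.620 − 0.556 = 8.064 in; P > Ia so Q > 0
Q = (565693/70150)²/((565693/70150) + 3900/1403) = (320008570249/4921022500)/(760693/70150) = 320008570249/53362613950 in ≈ 5.997 in

Q = 320008570249/53362613950 in ≈ 5.997 in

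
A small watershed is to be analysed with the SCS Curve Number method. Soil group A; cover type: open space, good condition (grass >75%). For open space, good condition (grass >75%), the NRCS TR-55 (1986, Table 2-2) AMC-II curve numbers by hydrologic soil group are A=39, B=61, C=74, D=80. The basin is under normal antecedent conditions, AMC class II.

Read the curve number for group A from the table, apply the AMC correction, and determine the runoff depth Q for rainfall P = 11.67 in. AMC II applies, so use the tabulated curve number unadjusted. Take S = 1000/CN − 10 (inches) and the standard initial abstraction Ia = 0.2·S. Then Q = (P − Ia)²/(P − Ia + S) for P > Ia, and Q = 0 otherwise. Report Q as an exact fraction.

Q = 1109755969/367820700 in ≈ 3.017 in

NRCS table: open space, good condition (grass >75%), soil group A → CN(II) = 39
AMC II — tabulated CN = 39 applies directly.
Retention S: 1000/CN − 10 with CN=39.000 → S = 610/39 ≈ 15.641 in
Initial abstraction Ia = S/5 = (610/39)/5 = 122/39 ≈ 3.128 in
P − Ia = 11.670 − 3.128 = 33313/3900 ≈ 8.542 in (> 0, runoff occurs)
Q: (33313/3900)² ÷ (94313/3900) = 1109755969/367820700 in (≈ 3.017 in)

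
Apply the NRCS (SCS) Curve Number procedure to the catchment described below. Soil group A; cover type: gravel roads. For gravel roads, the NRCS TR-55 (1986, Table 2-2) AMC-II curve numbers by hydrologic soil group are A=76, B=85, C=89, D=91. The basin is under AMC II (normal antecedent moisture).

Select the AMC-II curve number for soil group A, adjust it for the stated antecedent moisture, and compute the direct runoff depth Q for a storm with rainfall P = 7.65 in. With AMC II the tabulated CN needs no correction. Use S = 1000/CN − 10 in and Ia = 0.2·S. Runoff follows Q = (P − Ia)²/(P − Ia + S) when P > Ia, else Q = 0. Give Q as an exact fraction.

Q = 2370963/489820 in ≈ 4.840 in

NRCS table: gravel roads, soil group A → CN(II) = 76
Average conditions: CN = 76 (no AMC adjustment).
Max retention: S = 1000/76 − 10 = 60/19 in (≈ 3.158 in)
Ia = 0.2·(60/19) = 12/19 in ≈ 0.632 in
Since P=7.650 > Ia=0.632: effective rainfall P−Ia = 2667/380 in
Q = (2667/380)²/((2667/380) + 60/19) = (7112889/144400)/(3867/380) = 2370963/489820 in ≈ 4.840 in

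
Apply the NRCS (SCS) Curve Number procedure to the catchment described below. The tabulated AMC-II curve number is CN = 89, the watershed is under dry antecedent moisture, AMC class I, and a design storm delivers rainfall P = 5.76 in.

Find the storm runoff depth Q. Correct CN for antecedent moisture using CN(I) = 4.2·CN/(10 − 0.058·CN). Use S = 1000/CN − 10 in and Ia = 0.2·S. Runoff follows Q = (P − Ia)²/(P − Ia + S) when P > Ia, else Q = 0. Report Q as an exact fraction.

Q = 3649247281/1107195600 in ≈ 3.296 in

Adjust CN=89 to AMC I: 4.2·89/(10 − 0.058·89) → (1869/5) ÷ (2419/500) = 186900/2419 ≈ 77.263
S = 1000/(186900/2419) − 10 = 5500/1869 in ≈ 2.943 in
Ia = 0.2·(5500/1869) = 1100/1869 in ≈ 0.589 in
P − Ia = 5.760 − 0.589 = 241636/46725 ≈ 5.171 in (> 0, runoff occurs)
Q: (241636/46725)² ÷ (379136/46725) = 3649247281/1107195600 in (≈ 3.296 in)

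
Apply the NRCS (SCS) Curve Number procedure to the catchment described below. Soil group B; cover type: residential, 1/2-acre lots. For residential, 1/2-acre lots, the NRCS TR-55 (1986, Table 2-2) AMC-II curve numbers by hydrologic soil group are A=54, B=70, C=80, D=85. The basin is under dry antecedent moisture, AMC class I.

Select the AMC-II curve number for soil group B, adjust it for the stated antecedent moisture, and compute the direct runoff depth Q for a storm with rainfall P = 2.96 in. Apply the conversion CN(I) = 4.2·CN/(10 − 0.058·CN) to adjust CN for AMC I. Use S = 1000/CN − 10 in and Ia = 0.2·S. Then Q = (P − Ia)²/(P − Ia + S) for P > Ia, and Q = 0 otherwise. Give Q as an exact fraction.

Q = 633938/8345925 in ≈ 0.076 in

NRCS table: residential, 1/2-acre lots, soil group B → CN(II) = 70
Adjust CN=70 to AMC I: 4.2·70/(10 − 0.058·70) → 294 ÷ (297/50) = 4900/99 ≈ 49.495
S = 1000/(4900/99) − 10 = 500/49 in ≈ 10.204 in
Initial abstraction Ia = S/5 = (500/49)/5 = 100/49 ≈ 2.041 in
P − Ia = 2.960 − 2.041 = 1126/1225 ≈ 0.919 in (> 0, runoff occurs)
Runoff Q = (P−Ia)²/(P−Ia+S) = (0.919)²/(0.919+10.204) = 633938/8345925 ≈ 0.076 in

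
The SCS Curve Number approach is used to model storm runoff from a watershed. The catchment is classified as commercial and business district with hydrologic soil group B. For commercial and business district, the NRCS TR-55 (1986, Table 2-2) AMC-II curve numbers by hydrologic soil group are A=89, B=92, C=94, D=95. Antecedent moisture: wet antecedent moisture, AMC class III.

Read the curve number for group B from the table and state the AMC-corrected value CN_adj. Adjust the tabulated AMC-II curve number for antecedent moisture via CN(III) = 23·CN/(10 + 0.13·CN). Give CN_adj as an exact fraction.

CN_adj = 52900/549 ≈ 96.357

NRCS table: commercial and business district, soil group B → CN(II) = 92
Adjust CN=92 to AMC III: 23·92/(10 + 0.13·92) → 2116 ÷ (549/25) = 52900/549 ≈ 96.357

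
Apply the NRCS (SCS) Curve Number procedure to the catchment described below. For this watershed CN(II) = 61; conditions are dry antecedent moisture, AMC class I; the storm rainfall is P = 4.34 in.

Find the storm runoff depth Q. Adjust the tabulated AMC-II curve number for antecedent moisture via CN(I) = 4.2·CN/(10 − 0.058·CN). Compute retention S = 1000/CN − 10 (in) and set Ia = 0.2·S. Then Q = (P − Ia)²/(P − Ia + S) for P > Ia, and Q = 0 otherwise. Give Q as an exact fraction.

Q = 765020281/7529269650 in ≈ 0.102 in

CN(I) from CN(II)=61: (4.2·61)/(10 − 0.058·61) = 42700/1077 ≈ 39.647
Retention S: 1000/CN − 10 with CN=39.647 → S = 6500/427 ≈ 15.222 in
Initial abstraction Ia = S/5 = (6500/427)/5 = 1300/427 ≈ 3.044 in
P − Ia = 4.340 − 3.044 = 27659/21350 ≈ 1.296 in (> 0, runoff occurs)
Q: (27659/21350)² ÷ (352659/21350) = 765020281/7529269650 in (≈ 0.102 in)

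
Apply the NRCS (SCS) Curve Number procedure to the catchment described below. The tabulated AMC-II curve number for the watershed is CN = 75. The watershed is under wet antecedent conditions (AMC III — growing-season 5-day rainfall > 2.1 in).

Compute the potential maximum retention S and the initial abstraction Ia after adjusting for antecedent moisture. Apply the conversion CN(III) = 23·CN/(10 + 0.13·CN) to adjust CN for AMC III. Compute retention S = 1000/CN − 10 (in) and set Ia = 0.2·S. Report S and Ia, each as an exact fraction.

CN(III) from CN(II)=75: (23·75)/(10 + 0.13·75) = 6900/79 ≈ 87.342
Max retention: S = 1000/(6900/79) − 10 = 100/69 in (≈ 1.449 in)
Ia = 0.2·(100/69) = 20/69 in ≈ 0.290 in

S = 100/69 in ≈ 1.449 in; Ia = 20/69 in ≈ 0.290 in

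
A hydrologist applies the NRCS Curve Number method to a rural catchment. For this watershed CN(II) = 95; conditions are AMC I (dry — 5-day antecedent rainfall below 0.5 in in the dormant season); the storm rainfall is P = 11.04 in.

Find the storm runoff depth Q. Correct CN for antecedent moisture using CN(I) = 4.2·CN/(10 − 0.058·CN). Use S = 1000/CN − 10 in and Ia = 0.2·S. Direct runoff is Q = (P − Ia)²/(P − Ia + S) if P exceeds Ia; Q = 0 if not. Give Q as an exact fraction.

CN(I) from CN(II)=95: (4.2·95)/(10 − 0.058·95) = 39900/449 ≈ 88.864
Retention S: 1000/CN − 10 with CN=88.864 → S = 500/399 ≈ 1.253 in
Initial abstraction Ia = S/5 = (500/399)/5 = 100/399 ≈ 0.251 in
Excess rainfall: 11.040 − 0.251 = 10.789 in; P > Ia so Q > 0
Q: (107624/9975)² ÷ (120124/9975) = 2895731344/299559225 in (≈ 9.667 in)

Q = 2895731344/299559225 in ≈ 9.667 in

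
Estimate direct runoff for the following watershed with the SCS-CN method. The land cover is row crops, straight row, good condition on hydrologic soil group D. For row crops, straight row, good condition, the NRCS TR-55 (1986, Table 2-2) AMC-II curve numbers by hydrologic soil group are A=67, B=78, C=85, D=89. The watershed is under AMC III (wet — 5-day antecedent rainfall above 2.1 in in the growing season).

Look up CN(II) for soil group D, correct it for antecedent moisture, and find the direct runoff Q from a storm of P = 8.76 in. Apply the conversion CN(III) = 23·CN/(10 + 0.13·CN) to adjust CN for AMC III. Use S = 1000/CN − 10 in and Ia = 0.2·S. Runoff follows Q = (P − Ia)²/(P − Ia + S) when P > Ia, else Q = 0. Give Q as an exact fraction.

Q = 196065640849/24067244275 in ≈ 8.147 in

NRCS table: row crops, straight row, good condition, soil group D → CN(II) = 89
Wet (AMC III): CN(III) = 23·89/(10 + 0.13·89) = 2047/(2157/100) = 204700/2157 ≈ 94.900
Retention S: 1000/CN − 10 with CN=94.900 → S = 1100/2047 ≈ 0.537 in
Ia = 0.2S: 0.2·0.537 = 0.107 in (exactly 220/2047)
P − Ia = 8.760 − 0.107 = 442793/51175 ≈ 8.653 in (> 0, runoff occurs)
Runoff Q = (P−Ia)²/(P−Ia+S) = (8.653)²/(8.653+0.537) = 196065640849/24067244275 ≈ 8.147 in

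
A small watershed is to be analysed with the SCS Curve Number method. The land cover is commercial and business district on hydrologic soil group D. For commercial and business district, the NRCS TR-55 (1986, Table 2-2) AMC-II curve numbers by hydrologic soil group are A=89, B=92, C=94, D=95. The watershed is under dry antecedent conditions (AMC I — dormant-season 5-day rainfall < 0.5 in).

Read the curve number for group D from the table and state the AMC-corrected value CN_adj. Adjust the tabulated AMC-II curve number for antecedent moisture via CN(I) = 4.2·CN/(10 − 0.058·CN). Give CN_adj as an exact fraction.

CN_adj = 39900/449 ≈ 88.864

NRCS table: commercial and business district, soil group D → CN(II) = 95
CN(I) from CN(II)=95: (4.2·95)/(10 − 0.058·95) = 39900/449 ≈ 88.864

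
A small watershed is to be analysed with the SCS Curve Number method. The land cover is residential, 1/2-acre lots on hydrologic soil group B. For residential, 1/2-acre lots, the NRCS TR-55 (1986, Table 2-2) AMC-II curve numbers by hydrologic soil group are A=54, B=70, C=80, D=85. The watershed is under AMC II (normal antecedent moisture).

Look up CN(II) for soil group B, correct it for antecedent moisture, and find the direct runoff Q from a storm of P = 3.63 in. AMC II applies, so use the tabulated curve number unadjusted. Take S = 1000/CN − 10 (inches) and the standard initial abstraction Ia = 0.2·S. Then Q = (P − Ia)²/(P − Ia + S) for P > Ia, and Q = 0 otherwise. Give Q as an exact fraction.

Q = 418609/384300 in ≈ 1.089 in

NRCS table: residential, 1/2-acre lots, soil group B → CN(II) = 70
AMC II — tabulated CN = 70 applies directly.
Retention S: 1000/CN − 10 with CN=70.000 → S = 30/7 ≈ 4.286 in
Initial abstraction Ia = S/5 = (30/7)/5 = 6/7 ≈ 0.857 in
P − Ia = 3.630 − 0.857 = 1941/700 ≈ 2.773 in (> 0, runoff occurs)
Q = (1941/700)²/((1941/700) + 30/7) = (3767481/490000)/(4941/700) = 418609/384300 in ≈ 1.089 in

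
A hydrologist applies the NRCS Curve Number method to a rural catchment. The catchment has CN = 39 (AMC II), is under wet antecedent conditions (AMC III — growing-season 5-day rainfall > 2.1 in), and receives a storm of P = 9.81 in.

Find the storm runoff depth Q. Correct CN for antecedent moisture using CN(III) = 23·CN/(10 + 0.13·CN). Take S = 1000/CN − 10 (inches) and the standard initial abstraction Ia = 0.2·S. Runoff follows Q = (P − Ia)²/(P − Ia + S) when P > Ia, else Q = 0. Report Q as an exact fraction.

CN(III) from CN(II)=39: (23·39)/(10 + 0.13·39) = 89700/1507 ≈ 59.522
Retention S: 1000/CN − 10 with CN=59.522 → S = 6100/897 ≈ 6.800 in
Initial abstraction Ia = S/5 = (6100/897)/5 = 1220/897 ≈ 1.360 in
Since P=9.810 > Ia=1.360: effective rainfall P−Ia = 757957/89700 in
Q: (757957/89700)² ÷ (1367957/89700) = 574498813849/122705742900 in (≈ 4.682 in)

Q = 574498813849/122705742900 in ≈ 4.682 in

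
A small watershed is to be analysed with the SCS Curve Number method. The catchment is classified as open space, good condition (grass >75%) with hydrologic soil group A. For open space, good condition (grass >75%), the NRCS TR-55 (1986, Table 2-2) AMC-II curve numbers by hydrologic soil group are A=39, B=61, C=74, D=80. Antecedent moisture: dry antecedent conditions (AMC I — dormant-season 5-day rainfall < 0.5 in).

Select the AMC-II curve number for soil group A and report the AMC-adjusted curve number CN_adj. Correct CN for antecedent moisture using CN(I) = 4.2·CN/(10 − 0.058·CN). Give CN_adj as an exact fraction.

CN_adj = 81900/3869 ≈ 21.168

NRCS table: open space, good condition (grass >75%), soil group A → CN(II) = 39
Adjust CN=39 to AMC I: 4.2·39/(10 − 0.058·39) → (819/5) ÷ (3869/500) = 81900/3869 ≈ 21.168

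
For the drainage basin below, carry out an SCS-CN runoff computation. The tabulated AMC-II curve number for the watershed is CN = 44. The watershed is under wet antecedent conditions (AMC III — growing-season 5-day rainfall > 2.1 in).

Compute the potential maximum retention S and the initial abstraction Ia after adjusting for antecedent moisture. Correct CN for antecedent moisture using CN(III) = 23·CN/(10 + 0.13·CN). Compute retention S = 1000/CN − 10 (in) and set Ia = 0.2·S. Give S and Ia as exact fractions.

Adjust CN=44 to AMC III: 23·44/(10 + 0.13·44) → 1012 ÷ (393/25) = 25300/393 ≈ 64.377
Max retention: S = 1000/(25300/393) − 10 = 1400/253 in (≈ 5.534 in)
Ia = 0.2·(1400/253) = 280/253 in ≈ 1.107 in

S = 1400/253 in ≈ 5.534 in; Ia = 280/253 in ≈ 1.107 in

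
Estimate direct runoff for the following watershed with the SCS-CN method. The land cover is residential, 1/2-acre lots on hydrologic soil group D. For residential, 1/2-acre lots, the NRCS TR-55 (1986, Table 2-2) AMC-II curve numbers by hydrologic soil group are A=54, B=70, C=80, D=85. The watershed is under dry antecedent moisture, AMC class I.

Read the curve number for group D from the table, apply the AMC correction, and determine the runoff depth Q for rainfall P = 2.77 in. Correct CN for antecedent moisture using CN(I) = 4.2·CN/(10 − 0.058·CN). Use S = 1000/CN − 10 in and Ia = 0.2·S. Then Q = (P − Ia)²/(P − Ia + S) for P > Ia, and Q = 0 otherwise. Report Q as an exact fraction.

NRCS table: residential, 1/2-acre lots, soil group D → CN(II) = 85
Adjust CN=85 to AMC I: 4.2·85/(10 − 0.058·85) → 357 ÷ (507/100) = 11900/169 ≈ 70.414
Max retention: S = 1000/(11900/169) − 10 = 500/119 in (≈ 4.202 in)
Ia = 0.2·(500/119) = 100/119 in ≈ 0.840 in
P − Ia = 2.770 − 0.840 = 22963/11900 ≈ 1.930 in (> 0, runoff occurs)
Q = (22963/11900)²/((22963/11900) + 500/119) = (527299369/141610000)/(72963/11900) = 527299369/868259700 in ≈ 0.607 in

Q = 527299369/868259700 in ≈ 0.607 in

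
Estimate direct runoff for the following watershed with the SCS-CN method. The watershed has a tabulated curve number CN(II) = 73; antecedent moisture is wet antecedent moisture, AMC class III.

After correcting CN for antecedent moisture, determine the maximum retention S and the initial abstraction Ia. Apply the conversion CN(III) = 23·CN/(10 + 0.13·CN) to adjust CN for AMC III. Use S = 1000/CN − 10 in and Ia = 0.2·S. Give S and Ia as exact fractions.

CN(III) from CN(II)=73: (23·73)/(10 + 0.13·73) = 167900/1949 ≈ 86.147
Retention S: 1000/CN − 10 with CN=86.147 → S = 2700/1679 ≈ 1.608 in
Ia = 0.2·(2700/1679) = 540/1679 in ≈ 0.322 in

S = 2700/1679 in ≈ 1.608 in; Ia = 540/1679 in ≈ 0.322 in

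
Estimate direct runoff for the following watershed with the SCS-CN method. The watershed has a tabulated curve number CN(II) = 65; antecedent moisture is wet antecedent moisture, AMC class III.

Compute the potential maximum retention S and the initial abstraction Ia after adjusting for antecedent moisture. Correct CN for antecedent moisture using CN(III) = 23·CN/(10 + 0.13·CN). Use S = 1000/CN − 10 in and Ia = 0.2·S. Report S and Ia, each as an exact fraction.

S = 700/299 in ≈ 2.341 in; Ia = 140/299 in ≈ 0.468 in

Wet (AMC III): CN(III) = 23·65/(10 + 0.13·65) = 1495/(369/20) = 29900/369 ≈ 81.030
Retention S: 1000/CN − 10 with CN=81.030 → S = 700/299 ≈ 2.341 in
Ia = 0.2S: 0.2·2.341 = 0.468 in (exactly 140/299)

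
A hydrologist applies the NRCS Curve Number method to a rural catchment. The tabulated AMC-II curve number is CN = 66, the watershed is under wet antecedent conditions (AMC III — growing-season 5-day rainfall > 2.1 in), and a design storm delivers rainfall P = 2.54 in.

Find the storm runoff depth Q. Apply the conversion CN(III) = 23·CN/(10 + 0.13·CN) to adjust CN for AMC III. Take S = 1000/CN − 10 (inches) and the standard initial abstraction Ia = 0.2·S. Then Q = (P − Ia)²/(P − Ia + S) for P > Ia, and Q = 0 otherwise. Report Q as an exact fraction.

Q = 6303248449/6238714350 in ≈ 1.010 in

CN(III) from CN(II)=66: (23·66)/(10 + 0.13·66) = 75900/929 ≈ 81.701
Retention S: 1000/CN − 10 with CN=81.701 → S = 1700/759 ≈ 2.240 in
Ia = 0.2·(1700/759) = 340/759 in ≈ 0.448 in
Excess rainfall: 2.540 − 0.448 = 2.092 in; P > Ia so Q > 0
Q = (79393/37950)²/((79393/37950) + 1700/759) = (6303248449/1440202500)/(164393/37950) = 6303248449/6238714350 in ≈ 1.010 in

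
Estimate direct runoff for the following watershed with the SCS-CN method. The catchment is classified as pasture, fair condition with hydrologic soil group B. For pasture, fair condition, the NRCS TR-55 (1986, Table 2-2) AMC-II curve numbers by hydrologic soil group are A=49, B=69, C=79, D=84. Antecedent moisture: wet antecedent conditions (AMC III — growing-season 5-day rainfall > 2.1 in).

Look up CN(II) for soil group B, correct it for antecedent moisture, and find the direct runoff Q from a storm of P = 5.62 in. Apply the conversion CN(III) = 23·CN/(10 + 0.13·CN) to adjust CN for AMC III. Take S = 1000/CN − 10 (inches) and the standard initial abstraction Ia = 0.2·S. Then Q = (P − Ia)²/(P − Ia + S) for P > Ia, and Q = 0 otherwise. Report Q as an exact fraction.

NRCS table: pasture, fair condition, soil group B → CN(II) = 69
CN(III) from CN(II)=69: (23·69)/(10 + 0.13·69) = 158700/1897 ≈ 83.658
Max retention: S = 1000/(158700/1897) − 10 = 3100/1587 in (≈ 1.953 in)
Ia = 0.2S: 0.2·1.953 = 0.391 in (exactly 620/1587)
Excess rainfall: 5.620 − 0.391 = 5.229 in; P > Ia so Q > 0
Q = (414947/79350)²/((414947/79350) + 3100/1587) = (172181012809/6296422500)/(569947/79350) = 172181012809/45225294450 in ≈ 3.807 in

Q = 172181012809/45225294450 in ≈ 3.807 in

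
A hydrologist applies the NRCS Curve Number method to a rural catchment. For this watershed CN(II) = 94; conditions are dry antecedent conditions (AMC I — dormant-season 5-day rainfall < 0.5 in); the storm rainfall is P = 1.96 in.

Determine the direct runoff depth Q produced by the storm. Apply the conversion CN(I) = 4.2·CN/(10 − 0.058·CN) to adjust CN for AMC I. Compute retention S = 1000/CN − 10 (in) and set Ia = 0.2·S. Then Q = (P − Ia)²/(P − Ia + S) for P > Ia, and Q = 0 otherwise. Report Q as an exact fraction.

CN(I) from CN(II)=94: (4.2·94)/(10 − 0.058·94) = 32900/379 ≈ 86.807
Max retention: S = 1000/(32900/379) − 10 = 500/329 in (≈ 1.520 in)
Initial abstraction Ia = S/5 = (500/329)/5 = 100/329 ≈ 0.304 in
Excess rainfall: 1.960 − 0.304 = 1.656 in; P > Ia so Q > 0
Q = (13621/8225)²/((13621/8225) + 500/329) = (185531641/67650625)/(26121/8225) = 185531641/214845225 in ≈ 0.864 in

Q = 185531641/214845225 in ≈ 0.864 in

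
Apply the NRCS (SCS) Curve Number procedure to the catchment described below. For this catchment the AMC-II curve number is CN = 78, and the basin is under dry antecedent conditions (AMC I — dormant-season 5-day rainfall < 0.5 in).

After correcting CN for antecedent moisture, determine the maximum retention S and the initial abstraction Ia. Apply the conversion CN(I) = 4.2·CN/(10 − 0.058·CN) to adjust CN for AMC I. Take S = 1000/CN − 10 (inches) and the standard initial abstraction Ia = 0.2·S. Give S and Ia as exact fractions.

S = 5500/819 in ≈ 6.716 in; Ia = 1100/819 in ≈ 1.343 in

Adjust CN=78 to AMC I: 4.2·78/(10 − 0.058·78) → (1638/5) ÷ (1369/250) = 81900/1369 ≈ 59.825
Retention S: 1000/CN − 10 with CN=59.825 → S = 5500/819 ≈ 6.716 in
Initial abstraction Ia = S/5 = (5500/819)/5 = 1100/819 ≈ 1.343 in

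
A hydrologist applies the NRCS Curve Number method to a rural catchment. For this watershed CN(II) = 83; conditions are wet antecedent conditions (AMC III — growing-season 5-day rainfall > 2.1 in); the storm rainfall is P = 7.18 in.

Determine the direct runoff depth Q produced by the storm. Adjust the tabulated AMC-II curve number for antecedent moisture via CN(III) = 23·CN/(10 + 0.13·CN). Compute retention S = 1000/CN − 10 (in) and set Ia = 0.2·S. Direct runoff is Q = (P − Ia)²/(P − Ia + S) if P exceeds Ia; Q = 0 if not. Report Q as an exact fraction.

Wet (AMC III): CN(III) = 23·83/(10 + 0.13·83) = 1909/(2079/100) = 190900/2079 ≈ 91.823
S = 1000/(190900/2079) − 10 = 1700/1909 in ≈ 0.891 in
Initial abstraction Ia = S/5 = (1700/1909)/5 = 340/1909 ≈ 0.178 in
Excess rainfall: 7.180 − 0.178 = 7.002 in; P > Ia so Q > 0
Runoff Q = (P−Ia)²/(P−Ia+S) = (7.002)²/(7.002+0.891) = 446666325561/71905443950 ≈ 6.212 in

Q = 446666325561/71905443950 in ≈ 6.212 in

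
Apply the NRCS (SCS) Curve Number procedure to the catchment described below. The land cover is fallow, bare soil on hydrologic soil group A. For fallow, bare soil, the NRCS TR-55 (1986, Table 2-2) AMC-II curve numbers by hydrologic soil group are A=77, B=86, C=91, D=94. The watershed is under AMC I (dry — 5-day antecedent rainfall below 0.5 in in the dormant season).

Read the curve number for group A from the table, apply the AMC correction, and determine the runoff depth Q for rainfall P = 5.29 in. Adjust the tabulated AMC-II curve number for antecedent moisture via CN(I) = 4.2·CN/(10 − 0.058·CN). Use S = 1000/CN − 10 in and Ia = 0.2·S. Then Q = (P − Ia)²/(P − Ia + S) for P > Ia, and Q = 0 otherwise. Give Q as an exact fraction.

Q = 17005061063/12481784700 in ≈ 1.362 in

NRCS table: fallow, bare soil, soil group A → CN(II) = 77
Adjust CN=77 to AMC I: 4.2·77/(10 − 0.058·77) → (1617/5) ÷ (2767/500) = 161700/2767 ≈ 58.439
Retention S: 1000/CN − 10 with CN=58.439 → S = 11500/1617 ≈ 7.112 in
Ia = 0.2·(11500/1617) = 2300/1617 in ≈ 1.422 in
Since P=5.290 > Ia=1.422: effective rainfall P−Ia = 625393/161700 in
Q = (625393/161700)²/((625393/161700) + 11500/1617) = (391116404449/26146890000)/(1775393/161700) = 17005061063/12481784700 in ≈ 1.362 in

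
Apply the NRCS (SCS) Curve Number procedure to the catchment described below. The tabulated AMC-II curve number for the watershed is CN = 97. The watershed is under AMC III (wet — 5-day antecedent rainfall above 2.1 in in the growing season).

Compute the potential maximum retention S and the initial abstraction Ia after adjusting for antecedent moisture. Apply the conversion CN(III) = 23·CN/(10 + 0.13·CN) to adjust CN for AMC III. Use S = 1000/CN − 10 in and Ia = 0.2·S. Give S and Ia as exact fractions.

Wet (AMC III): CN(III) = 23·97/(10 + 0.13·97) = 2231/(2261/100) = 223100/2261 ≈ 98.673
S = 1000/(223100/2261) − 10 = 300/2231 in ≈ 0.134 in
Ia = 0.2S: 0.2·0.134 = 0.027 in (exactly 60/2231)

S = 300/2231 in ≈ 0.134 in; Ia = 60/2231 in ≈ 0.027 in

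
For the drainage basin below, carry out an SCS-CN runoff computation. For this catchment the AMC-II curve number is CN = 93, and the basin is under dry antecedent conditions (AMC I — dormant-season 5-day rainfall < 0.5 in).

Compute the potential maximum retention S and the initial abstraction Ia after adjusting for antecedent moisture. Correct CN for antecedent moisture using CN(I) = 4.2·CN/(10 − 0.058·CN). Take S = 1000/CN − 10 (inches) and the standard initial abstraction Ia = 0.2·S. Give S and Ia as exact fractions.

Adjust CN=93 to AMC I: 4.2·93/(10 − 0.058·93) → (1953/5) ÷ (2303/500) = 27900/329 ≈ 84.802
S = 1000/(27900/329) − 10 = 500/279 in ≈ 1.792 in
Ia = 0.2S: 0.2·1.792 = 0.358 in (exactly 100/279)

S = 500/279 in ≈ 1.792 in; Ia = 100/279 in ≈ 0.358 in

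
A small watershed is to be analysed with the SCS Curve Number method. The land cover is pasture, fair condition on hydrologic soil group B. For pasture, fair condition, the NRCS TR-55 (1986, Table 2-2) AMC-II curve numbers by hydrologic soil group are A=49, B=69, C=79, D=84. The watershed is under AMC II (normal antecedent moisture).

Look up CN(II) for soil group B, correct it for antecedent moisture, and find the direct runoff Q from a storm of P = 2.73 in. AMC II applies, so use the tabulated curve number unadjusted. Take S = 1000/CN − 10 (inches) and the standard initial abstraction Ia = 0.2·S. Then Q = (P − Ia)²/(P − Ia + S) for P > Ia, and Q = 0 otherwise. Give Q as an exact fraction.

NRCS table: pasture, fair condition, soil group B → CN(II) = 69
Average conditions: CN = 69 (no AMC adjustment).
S = 1000/69 − 10 = 310/69 in ≈ 4.493 in
Ia = 0.2S: 0.2·4.493 = 0.899 in (exactly 62/69)
P − Ia = 2.730 − 0.899 = 12637/6900 ≈ 1.831 in (> 0, runoff occurs)
Runoff Q = (P−Ia)²/(P−Ia+S) = (1.831)²/(1.831+4.493) = 159693769/301095300 ≈ 0.530 in

Q = 159693769/301095300 in ≈ 0.530 in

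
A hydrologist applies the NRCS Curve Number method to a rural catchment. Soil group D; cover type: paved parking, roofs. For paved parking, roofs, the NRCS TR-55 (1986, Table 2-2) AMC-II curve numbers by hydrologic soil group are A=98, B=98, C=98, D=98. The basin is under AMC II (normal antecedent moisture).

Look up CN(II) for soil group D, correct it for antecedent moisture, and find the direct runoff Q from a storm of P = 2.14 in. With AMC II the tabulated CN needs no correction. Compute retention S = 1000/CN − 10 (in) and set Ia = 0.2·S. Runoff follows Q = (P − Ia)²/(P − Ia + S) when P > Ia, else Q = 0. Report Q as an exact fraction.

NRCS table: paved parking, roofs, soil group D → CN(II) = 98
CN(II) = 98; AMC II needs no correction.
S = 1000/98 − 10 = 10/49 in ≈ 0.204 in
Ia = 0.2S: 0.2·0.204 = 0.041 in (exactly 2/49)
Excess rainfall: 2.140 − 0.041 = 2.099 in; P > Ia so Q > 0
Q: (5143/2450)² ÷ (5643/2450) = 26450449/13825350 in (≈ 1.913 in)

Q = 26450449/13825350 in ≈ 1.913 in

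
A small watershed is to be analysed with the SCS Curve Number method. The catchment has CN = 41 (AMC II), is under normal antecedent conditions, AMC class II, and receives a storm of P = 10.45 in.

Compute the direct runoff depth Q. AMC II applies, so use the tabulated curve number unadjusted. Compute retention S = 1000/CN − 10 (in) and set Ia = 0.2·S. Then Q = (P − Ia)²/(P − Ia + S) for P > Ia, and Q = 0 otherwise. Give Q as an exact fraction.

AMC II — tabulated CN = 41 applies directly.
Retention S: 1000/CN − 10 with CN=41.000 → S = 590/41 ≈ 14.390 in
Ia = 0.2S: 0.2·14.390 = 2.878 in (exactly 118/41)
P − Ia = 10.450 − 2.878 = 6209/820 ≈ 7.572 in (> 0, runoff occurs)
Q = (6209/820)²/((6209/820) + 590/41) = (38551681/672400)/(18009/820) = 38551681/14767380 in ≈ 2.611 in

Q = 38551681/14767380 in ≈ 2.611 in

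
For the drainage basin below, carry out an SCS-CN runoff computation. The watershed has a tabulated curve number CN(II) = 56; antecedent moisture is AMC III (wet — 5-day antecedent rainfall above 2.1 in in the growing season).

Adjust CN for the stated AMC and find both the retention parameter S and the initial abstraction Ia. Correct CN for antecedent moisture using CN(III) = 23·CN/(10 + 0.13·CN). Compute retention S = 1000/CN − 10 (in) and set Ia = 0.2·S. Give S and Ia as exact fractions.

S = 550/161 in ≈ 3.416 in; Ia = 110/161 in ≈ 0.683 in

CN(III) from CN(II)=56: (23·56)/(10 + 0.13·56) = 4025/54 ≈ 74.537
S = 1000/(4025/54) − 10 = 550/161 in ≈ 3.416 in
Ia = 0.2·(550/161) = 110/161 in ≈ 0.683 in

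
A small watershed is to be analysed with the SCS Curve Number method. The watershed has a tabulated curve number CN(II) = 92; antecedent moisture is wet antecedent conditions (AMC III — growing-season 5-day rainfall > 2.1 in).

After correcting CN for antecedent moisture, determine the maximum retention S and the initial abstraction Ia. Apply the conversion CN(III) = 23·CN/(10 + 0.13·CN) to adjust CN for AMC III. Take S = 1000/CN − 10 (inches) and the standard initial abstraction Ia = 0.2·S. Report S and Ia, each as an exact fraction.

S = 200/529 in ≈ 0.378 in; Ia = 40/529 in ≈ 0.076 in

Adjust CN=92 to AMC III: 23·92/(10 + 0.13·92) → 2116 ÷ (549/25) = 52900/549 ≈ 96.357
Retention S: 1000/CN − 10 with CN=96.357 → S = 200/529 ≈ 0.378 in
Initial abstraction Ia = S/5 = (200/529)/5 = 40/529 ≈ 0.076 in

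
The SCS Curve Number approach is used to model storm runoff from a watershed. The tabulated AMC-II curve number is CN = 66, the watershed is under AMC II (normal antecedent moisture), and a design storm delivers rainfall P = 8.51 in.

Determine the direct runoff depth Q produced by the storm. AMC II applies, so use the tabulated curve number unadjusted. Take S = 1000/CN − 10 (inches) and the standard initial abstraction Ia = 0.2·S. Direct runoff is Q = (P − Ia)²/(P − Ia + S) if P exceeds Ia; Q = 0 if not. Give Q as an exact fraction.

Q = 609250489/137553900 in ≈ 4.429 in

AMC II — tabulated CN = 66 applies directly.
Max retention: S = 1000/66 − 10 = 170/33 in (≈ 5.152 in)
Ia = 0.2S: 0.2·5.152 = 1.030 in (exactly 34/33)
P − Ia = 8.510 − 1.030 = 24683/3300 ≈ 7.480 in (> 0, runoff occurs)
Q = (24683/3300)²/((24683/3300) + 170/33) = (609250489/10890000)/(41683/3300) = 609250489/137553900 in ≈ 4.429 in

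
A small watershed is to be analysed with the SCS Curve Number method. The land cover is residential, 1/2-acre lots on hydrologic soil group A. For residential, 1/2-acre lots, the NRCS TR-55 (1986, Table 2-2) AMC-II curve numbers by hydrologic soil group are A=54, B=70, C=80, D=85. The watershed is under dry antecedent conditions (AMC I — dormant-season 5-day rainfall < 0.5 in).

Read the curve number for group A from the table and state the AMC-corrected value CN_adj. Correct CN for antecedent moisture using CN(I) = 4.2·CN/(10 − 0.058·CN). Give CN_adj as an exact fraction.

CN_adj = 56700/1717 ≈ 33.023

NRCS table: residential, 1/2-acre lots, soil group A → CN(II) = 54
Adjust CN=54 to AMC I: 4.2·54/(10 − 0.058·54) → (1134/5) ÷ (1717/250) = 56700/1717 ≈ 33.023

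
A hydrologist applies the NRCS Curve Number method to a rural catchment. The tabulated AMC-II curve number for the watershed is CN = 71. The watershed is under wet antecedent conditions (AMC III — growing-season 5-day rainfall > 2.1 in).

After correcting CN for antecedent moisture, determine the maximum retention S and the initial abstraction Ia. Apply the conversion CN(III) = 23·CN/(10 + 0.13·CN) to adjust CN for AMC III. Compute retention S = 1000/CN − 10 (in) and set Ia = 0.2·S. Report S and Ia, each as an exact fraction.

CN(III) from CN(II)=71: (23·71)/(10 + 0.13·71) = 163300/1923 ≈ 84.919
Retention S: 1000/CN − 10 with CN=84.919 → S = 2900/1633 ≈ 1.776 in
Ia = 0.2S: 0.2·1.776 = 0.355 in (exactly 580/1633)

S = 2900/1633 in ≈ 1.776 in; Ia = 580/1633 in ≈ 0.355 in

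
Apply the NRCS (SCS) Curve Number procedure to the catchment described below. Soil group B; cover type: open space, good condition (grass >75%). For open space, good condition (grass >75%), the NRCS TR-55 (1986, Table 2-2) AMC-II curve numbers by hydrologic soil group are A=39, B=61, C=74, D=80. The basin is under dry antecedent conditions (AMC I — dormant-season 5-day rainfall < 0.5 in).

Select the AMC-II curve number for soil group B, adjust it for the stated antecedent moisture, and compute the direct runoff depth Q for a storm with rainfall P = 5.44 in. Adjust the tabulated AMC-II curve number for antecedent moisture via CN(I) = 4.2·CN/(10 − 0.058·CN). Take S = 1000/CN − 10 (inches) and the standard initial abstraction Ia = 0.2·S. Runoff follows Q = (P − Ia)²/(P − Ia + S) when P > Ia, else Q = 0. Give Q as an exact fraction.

Q = 81740898/250958575 in ≈ 0.326 in

NRCS table: open space, good condition (grass >75%), soil group B → CN(II) = 61
CN(I) from CN(II)=61: (4.2·61)/(10 − 0.058·61) = 42700/1077 ≈ 39.647
Retention S: 1000/CN − 10 with CN=39.647 → S = 6500/427 ≈ 15.222 in
Ia = 0.2S: 0.2·15.222 = 3.044 in (exactly 1300/427)
Excess rainfall: 5.440 − 3.044 = 2.396 in; P > Ia so Q > 0
Q = (25572/10675)²/((25572/10675) + 6500/427) = (653927184/113955625)/(188072/10675) = 81740898/250958575 in ≈ 0.326 in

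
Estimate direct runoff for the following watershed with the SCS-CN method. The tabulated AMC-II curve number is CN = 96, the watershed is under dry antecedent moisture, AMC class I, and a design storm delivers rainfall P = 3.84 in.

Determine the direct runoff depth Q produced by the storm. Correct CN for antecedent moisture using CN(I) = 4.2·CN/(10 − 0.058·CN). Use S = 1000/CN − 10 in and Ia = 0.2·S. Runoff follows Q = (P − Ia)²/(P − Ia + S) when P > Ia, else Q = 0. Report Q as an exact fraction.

Q = 131583841/45977400 in ≈ 2.862 in

Adjust CN=96 to AMC I: 4.2·96/(10 − 0.058·96) → (2016/5) ÷ (554/125) = 25200/277 ≈ 90.975
Retention S: 1000/CN − 10 with CN=90.975 → S = 125/126 ≈ 0.992 in
Ia = 0.2S: 0.2·0.992 = 0.198 in (exactly 25/126)
P − Ia = 3.840 − 0.198 = 11471/3150 ≈ 3.642 in (> 0, runoff occurs)
Runoff Q = (P−Ia)²/(P−Ia+S) = (3.642)²/(3.642+0.992) = 131583841/45977400 ≈ 2.862 in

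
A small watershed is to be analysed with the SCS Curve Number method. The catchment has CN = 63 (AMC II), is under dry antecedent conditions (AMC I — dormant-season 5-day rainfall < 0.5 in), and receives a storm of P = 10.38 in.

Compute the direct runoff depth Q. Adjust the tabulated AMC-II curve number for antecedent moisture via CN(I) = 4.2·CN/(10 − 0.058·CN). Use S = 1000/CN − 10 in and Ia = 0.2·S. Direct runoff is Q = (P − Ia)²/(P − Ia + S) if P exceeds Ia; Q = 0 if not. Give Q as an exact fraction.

Q = 251639679769/94372037550 in ≈ 2.666 in

Dry (AMC I): CN(I) = 4.2·63/(10 − 0.058·63) = (1323/5)/(3173/500) = 132300/3173 ≈ 41.696
Retention S: 1000/CN − 10 with CN=41.696 → S = 18500/1323 ≈ 13.983 in
Initial abstraction Ia = S/5 = (18500/1323)/5 = 3700/1323 ≈ 2.797 in
P − Ia = 10.380 − 2.797 = 501637/66150 ≈ 7.583 in (> 0, runoff occurs)
Q = (501637/66150)²/((501637/66150) + 18500/1323) = (251639679769/4375822500)/(1426637/66150) = 251639679769/94372037550 in ≈ 2.666 in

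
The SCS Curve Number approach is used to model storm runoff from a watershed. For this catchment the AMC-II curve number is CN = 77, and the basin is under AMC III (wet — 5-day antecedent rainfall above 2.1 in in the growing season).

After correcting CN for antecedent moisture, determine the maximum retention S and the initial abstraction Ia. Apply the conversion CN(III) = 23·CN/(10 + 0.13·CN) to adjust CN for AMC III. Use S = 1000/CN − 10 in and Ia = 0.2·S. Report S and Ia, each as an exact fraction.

Adjust CN=77 to AMC III: 23·77/(10 + 0.13·77) → 1771 ÷ (2001/100) = 7700/87 ≈ 88.506
S = 1000/(7700/87) − 10 = 100/77 in ≈ 1.299 in
Initial abstraction Ia = S/5 = (100/77)/5 = 20/77 ≈ 0.260 in

S = 100/77 in ≈ 1.299 in; Ia = 20/77 in ≈ 0.260 in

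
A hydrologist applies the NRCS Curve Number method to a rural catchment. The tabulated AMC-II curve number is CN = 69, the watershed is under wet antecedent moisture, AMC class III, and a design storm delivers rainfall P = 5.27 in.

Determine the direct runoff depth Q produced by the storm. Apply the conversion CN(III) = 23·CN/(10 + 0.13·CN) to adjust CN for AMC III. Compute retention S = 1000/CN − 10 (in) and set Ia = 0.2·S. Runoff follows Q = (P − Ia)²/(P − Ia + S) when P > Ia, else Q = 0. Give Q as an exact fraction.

Adjust CN=69 to AMC III: 23·69/(10 + 0.13·69) → 1587 ÷ (1897/100) = 158700/1897 ≈ 83.658
Max retention: S = 1000/(158700/1897) − 10 = 3100/1587 in (≈ 1.953 in)
Initial abstraction Ia = S/5 = (3100/1587)/5 = 620/1587 ≈ 0.391 in
P − Ia = 5.270 − 0.391 = 774349/158700 ≈ 4.879 in (> 0, runoff occurs)
Q = (774349/158700)²/((774349/158700) + 3100/1587) = (599616373801/25185690000)/(1084349/158700) = 19342463671/5551167300 in ≈ 3.484 in

Q = 19342463671/5551167300 in ≈ 3.484 in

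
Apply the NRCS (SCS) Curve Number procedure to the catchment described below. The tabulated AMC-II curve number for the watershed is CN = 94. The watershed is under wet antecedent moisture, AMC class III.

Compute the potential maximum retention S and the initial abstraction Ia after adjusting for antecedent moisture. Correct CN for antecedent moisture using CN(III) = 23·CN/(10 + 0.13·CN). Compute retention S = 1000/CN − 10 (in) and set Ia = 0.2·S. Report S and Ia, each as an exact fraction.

Wet (AMC III): CN(III) = 23·94/(10 + 0.13·94) = 2162/(1111/50) = 108100/1111 ≈ 97.300
Max retention: S = 1000/(108100/1111) − 10 = 300/1081 in (≈ 0.278 in)
Initial abstraction Ia = S/5 = (300/1081)/5 = 60/1081 ≈ 0.056 in

S = 300/1081 in ≈ 0.278 in; Ia = 60/1081 in ≈ 0.056 in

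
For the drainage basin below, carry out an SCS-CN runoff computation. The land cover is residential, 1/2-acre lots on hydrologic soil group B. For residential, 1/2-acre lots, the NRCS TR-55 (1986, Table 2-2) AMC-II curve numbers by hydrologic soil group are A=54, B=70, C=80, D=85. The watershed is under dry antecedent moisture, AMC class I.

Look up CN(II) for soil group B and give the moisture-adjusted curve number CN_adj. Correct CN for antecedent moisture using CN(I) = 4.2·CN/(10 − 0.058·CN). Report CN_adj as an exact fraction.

NRCS table: residential, 1/2-acre lots, soil group B → CN(II) = 70
CN(I) from CN(II)=70: (4.2·70)/(10 − 0.058·70) = 4900/99 ≈ 49.495

CN_adj = 4900/99 ≈ 49.495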